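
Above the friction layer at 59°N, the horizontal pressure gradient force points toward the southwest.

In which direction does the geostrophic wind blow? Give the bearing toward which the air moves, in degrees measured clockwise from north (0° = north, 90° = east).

315°

The pressure-gradient force points toward the southwest (bearing 225°).
Geostrophic balance: in the Northern Hemisphere the Coriolis force deflects motion to the right, so the geostrophic wind blows 90° to the right of the pressure-gradient force (low pressure on the left).
Rotating 225° by 90° clockwise gives 315° — the wind blows toward the northwest.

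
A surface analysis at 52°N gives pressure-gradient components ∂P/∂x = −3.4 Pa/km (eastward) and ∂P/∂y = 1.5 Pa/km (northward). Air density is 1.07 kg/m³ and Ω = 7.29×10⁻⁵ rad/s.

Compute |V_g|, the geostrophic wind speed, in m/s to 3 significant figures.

Coriolis parameter at 52°N:
f = 2Ω sin φ = 2 × 7.29×10⁻⁵ × sin 52° = 1.15×10⁻⁴ s⁻¹
Component geostrophic relations (x east, y north):
u_g = −(1/(fρ)) ∂P/∂y,  v_g = (1/(fρ)) ∂P/∂x
u_g = −(1.5×10⁻³)/(1.15×10⁻⁴ × 1.07) = −12.2 m/s;  v_g = (−3.4×10⁻³)/(1.15×10⁻⁴ × 1.07) = −27.7 m/s
|V_g| = √(u_g² + v_g²) = 30.2 m/s

30.2 m/s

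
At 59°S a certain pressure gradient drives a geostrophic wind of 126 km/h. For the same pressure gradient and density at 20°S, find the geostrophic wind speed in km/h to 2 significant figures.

With the same pressure gradient and density, V_g ∝ 1/f ∝ 1/sin φ.
V₂ = V₁ · sin φ₁ / sin φ₂ = 126 × sin 59° / sin 20°
V₂ = 126 × 0.8572/0.3420 = 320 km/h

320 km/h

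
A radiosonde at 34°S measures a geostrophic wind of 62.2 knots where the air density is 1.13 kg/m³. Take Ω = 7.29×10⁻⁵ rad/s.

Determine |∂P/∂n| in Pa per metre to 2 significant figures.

Coriolis parameter at 34°S:
f = 2Ω sin φ = 2 × 7.29×10⁻⁵ × sin 34° = 8.15×10⁻⁵ s⁻¹
Wind speed in SI: 62.2 knots = 32.0 m/s
Geostrophic balance rearranged: |∂P/∂n| = f ρ V_g
|∂P/∂n| = 8.15×10⁻⁵ × 1.13 × 32.0 = 2.95×10⁻³ Pa/m

2.9×10⁻³ Pa/m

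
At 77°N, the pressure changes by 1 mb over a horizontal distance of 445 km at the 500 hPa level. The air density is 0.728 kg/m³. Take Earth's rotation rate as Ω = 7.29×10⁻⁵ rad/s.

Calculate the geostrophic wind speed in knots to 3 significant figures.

Coriolis parameter at 77°N:
f = 2Ω sin φ = 2 × 7.29×10⁻⁵ × sin 77° = 1.42×10⁻⁴ s⁻¹
Pressure gradient: |∂P/∂n| = 100 Pa / 445000 m = 2.25×10⁻⁴ Pa/m
Geostrophic balance (pressure-gradient force = Coriolis force):
V_g = (1/(fρ)) |∂P/∂n| = 2.25×10⁻⁴ / (1.42×10⁻⁴ × 0.728) = 2.17 m/s
Converting: 2.17 m/s × 1.944 = 4.22 knots

4.22 knots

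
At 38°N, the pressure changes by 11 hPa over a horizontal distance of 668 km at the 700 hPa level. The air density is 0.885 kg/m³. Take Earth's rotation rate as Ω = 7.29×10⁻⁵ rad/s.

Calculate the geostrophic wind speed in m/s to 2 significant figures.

Coriolis parameter at 38°N:
f = 2Ω sin φ = 2 × 7.29×10⁻⁵ × sin 38° = 8.98×10⁻⁵ s⁻¹
Pressure gradient: |∂P/∂n| = 1100 Pa / 668000 m = 1.65×10⁻³ Pa/m
Geostrophic balance (pressure-gradient force = Coriolis force):
V_g = (1/(fρ)) |∂P/∂n| = 1.65×10⁻³ / (8.98×10⁻⁵ × 0.885) = 20.7 m/s

21 m/s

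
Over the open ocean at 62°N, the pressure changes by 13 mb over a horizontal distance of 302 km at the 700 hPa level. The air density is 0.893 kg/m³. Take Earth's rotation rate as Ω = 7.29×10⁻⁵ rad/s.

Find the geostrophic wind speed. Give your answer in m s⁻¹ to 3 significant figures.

Coriolis parameter at 62°N:
f = 2Ω sin φ = 2 × 7.29×10⁻⁵ × sin 62° = 1.29×10⁻⁴ s⁻¹
Pressure gradient: |∂P/∂n| = 1300 Pa / 302000 m = 4.30×10⁻³ Pa/m
Geostrophic balance (pressure-gradient force = Coriolis force):
V_g = (1/(fρ)) |∂P/∂n| = 4.30×10⁻³ / (1.29×10⁻⁴ × 0.893) = 37.4 m/s

37.4 m s⁻¹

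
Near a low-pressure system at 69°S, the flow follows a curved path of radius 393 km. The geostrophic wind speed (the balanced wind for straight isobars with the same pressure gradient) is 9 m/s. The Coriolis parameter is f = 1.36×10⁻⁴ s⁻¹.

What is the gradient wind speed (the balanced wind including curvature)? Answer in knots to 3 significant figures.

15.3 knots

Around a low, centrifugal force acts outward with Coriolis, so pressure-gradient force balances both:
(1/ρ)|∂P/∂n| = fV + V²/R  →  V² + fR·V − fR·V_g = 0
With fR = 1.36×10⁻⁴ × 393×10³ m = 53.4 m/s:
V = [−fR + √((fR)² + 4 fR V_g)]/2 = [−53.4 + √(53.4² + 4×53.4×9)]/2 = 7.85 m/s
Subgeostrophic (V < V_g = 9 m/s), as expected around a low.
Converting: 7.85 m/s × 1.944 = 15.3 knots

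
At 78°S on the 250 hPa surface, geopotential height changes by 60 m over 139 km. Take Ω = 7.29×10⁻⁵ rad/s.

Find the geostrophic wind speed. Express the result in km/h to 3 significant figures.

Coriolis parameter at 78°S:
f = 2Ω sin φ = 2 × 7.29×10⁻⁵ × sin 78° = 1.43×10⁻⁴ s⁻¹
Height gradient: |∂Z/∂n| = 60 m / 139000 m = 4.32×10⁻⁴
On a pressure surface, geostrophic balance gives V_g = (g/f)|∂Z/∂n|:
V_g = 9.81 × 4.32×10⁻⁴ / 1.43×10⁻⁴ = 29.7 m/s
Converting: 29.7 m/s × 3.6 = 107 km/h

107 km/h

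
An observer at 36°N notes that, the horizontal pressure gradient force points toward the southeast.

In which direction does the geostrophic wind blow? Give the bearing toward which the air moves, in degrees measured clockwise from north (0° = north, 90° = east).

The pressure-gradient force points toward the southeast (bearing 135°).
Geostrophic balance: in the Northern Hemisphere the Coriolis force deflects motion to the right, so the geostrophic wind blows 90° to the right of the pressure-gradient force (low pressure on the left).
Rotating 135° by 90° clockwise gives 225° — the wind blows toward the southwest.

225°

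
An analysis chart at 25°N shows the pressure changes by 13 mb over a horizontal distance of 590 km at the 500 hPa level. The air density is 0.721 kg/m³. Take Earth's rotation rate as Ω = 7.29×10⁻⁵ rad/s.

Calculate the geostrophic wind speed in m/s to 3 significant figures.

Coriolis parameter at 25°N:
f = 2Ω sin φ = 2 × 7.29×10⁻⁵ × sin 25° = 6.16×10⁻⁵ s⁻¹
Pressure gradient: |∂P/∂n| = 1300 Pa / 590000 m = 2.20×10⁻³ Pa/m
Geostrophic balance (pressure-gradient force = Coriolis force):
V_g = (1/(fρ)) |∂P/∂n| = 2.20×10⁻³ / (6.16×10⁻⁵ × 0.721) = 49.6 m/s

49.6 m/s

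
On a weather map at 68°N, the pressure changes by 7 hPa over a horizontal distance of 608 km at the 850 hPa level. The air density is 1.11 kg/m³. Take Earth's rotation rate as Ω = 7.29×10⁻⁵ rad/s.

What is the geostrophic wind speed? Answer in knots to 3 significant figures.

Coriolis parameter at 68°N:
f = 2Ω sin φ = 2 × 7.29×10⁻⁵ × sin 68° = 1.35×10⁻⁴ s⁻¹
Pressure gradient: |∂P/∂n| = 700 Pa / 608000 m = 1.15×10⁻³ Pa/m
Geostrophic balance (pressure-gradient force = Coriolis force):
V_g = (1/(fρ)) |∂P/∂n| = 1.15×10⁻³ / (1.35×10⁻⁴ × 1.11) = 7.67 m/s
Converting: 7.67 m/s × 1.944 = 14.9 knots

14.9 knots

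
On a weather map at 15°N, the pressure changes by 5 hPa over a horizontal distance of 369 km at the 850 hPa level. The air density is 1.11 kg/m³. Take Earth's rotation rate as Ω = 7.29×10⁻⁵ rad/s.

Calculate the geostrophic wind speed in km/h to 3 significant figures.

Coriolis parameter at 15°N:
f = 2Ω sin φ = 2 × 7.29×10⁻⁵ × sin 15° = 3.77×10⁻⁵ s⁻¹
Pressure gradient: |∂P/∂n| = 500 Pa / 369000 m = 1.36×10⁻³ Pa/m
Geostrophic balance (pressure-gradient force = Coriolis force):
V_g = (1/(fρ)) |∂P/∂n| = 1.36×10⁻³ / (3.77×10⁻⁵ × 1.11) = 32.3 m/s
Converting: 32.3 m/s × 3.6 = 116 km/h

116 km/h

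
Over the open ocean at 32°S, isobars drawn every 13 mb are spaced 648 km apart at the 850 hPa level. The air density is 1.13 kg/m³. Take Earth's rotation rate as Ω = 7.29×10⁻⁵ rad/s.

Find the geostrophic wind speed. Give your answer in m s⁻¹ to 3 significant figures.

Coriolis parameter at 32°S:
f = 2Ω sin φ = 2 × 7.29×10⁻⁵ × sin 32° = 7.73×10⁻⁵ s⁻¹
Pressure gradient: |∂P/∂n| = 1300 Pa / 648000 m = 2.01×10⁻³ Pa/m
Geostrophic balance (pressure-gradient force = Coriolis force):
V_g = (1/(fρ)) |∂P/∂n| = 2.01×10⁻³ / (7.73×10⁻⁵ × 1.13) = 23.0 m/s

23.0 m s⁻¹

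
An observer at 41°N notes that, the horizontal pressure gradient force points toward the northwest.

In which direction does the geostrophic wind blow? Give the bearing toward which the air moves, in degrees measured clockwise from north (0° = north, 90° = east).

The pressure-gradient force points toward the northwest (bearing 315°).
Geostrophic balance: in the Northern Hemisphere the Coriolis force deflects motion to the right, so the geostrophic wind blows 90° to the right of the pressure-gradient force (low pressure on the left).
Rotating 315° by 90° clockwise gives 045° — the wind blows toward the northeast.

045°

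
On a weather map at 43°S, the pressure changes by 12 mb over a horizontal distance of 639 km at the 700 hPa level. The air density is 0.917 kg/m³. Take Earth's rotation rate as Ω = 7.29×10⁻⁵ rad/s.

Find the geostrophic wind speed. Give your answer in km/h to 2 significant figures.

74 km/h

Coriolis parameter at 43°S:
f = 2Ω sin φ = 2 × 7.29×10⁻⁵ × sin 43° = 9.94×10⁻⁵ s⁻¹
Pressure gradient: |∂P/∂n| = 1200 Pa / 639000 m = 1.88×10⁻³ Pa/m
Geostrophic balance (pressure-gradient force = Coriolis force):
V_g = (1/(fρ)) |∂P/∂n| = 1.88×10⁻³ / (9.94×10⁻⁵ × 0.917) = 20.6 m/s
Converting: 20.6 m/s × 3.6 = 74 km/h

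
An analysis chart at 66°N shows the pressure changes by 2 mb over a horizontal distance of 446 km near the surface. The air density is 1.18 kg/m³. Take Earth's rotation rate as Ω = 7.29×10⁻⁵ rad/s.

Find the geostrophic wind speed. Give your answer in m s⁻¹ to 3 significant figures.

2.85 m s⁻¹

Coriolis parameter at 66°N:
f = 2Ω sin φ = 2 × 7.29×10⁻⁵ × sin 66° = 1.33×10⁻⁴ s⁻¹
Pressure gradient: |∂P/∂n| = 200 Pa / 446000 m = 4.48×10⁻⁴ Pa/m
Geostrophic balance (pressure-gradient force = Coriolis force):
V_g = (1/(fρ)) |∂P/∂n| = 4.48×10⁻⁴ / (1.33×10⁻⁴ × 1.18) = 2.85 m/s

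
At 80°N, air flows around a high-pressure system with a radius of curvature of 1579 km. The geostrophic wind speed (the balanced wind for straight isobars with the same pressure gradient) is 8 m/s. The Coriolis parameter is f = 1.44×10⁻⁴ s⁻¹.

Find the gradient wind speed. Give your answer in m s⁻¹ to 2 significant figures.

Around a high, pressure-gradient force acts outward with centrifugal, so Coriolis balances both:
fV = (1/ρ)|∂P/∂n| + V²/R  →  V² − fR·V + fR·V_g = 0
With fR = 1.44×10⁻⁴ × 1579×10³ m = 227 m/s:
V = [fR − √((fR)² − 4 fR V_g)]/2 = [227 − √(227² − 4×227×8)]/2 = 8.3 m/s
Supergeostrophic (V > V_g = 8 m/s), as expected around a high.

8.3 m s⁻¹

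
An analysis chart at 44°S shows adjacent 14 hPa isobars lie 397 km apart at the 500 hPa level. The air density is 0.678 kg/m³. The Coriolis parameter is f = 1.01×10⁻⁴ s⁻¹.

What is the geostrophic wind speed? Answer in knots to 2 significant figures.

Pressure gradient: |∂P/∂n| = 1400 Pa / 397000 m = 3.53×10⁻³ Pa/m
Geostrophic balance (pressure-gradient force = Coriolis force):
V_g = (1/(fρ)) |∂P/∂n| = 3.53×10⁻³ / (1.01×10⁻⁴ × 0.678) = 51.5 m/s
Converting: 51.5 m/s × 1.944 = 100 knots

100 knots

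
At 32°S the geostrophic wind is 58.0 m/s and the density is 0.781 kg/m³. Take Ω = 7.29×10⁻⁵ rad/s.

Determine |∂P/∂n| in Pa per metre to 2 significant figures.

Coriolis parameter at 32°S:
f = 2Ω sin φ = 2 × 7.29×10⁻⁵ × sin 32° = 7.73×10⁻⁵ s⁻¹
Geostrophic balance rearranged: |∂P/∂n| = f ρ V_g
|∂P/∂n| = 7.73×10⁻⁵ × 0.781 × 58.0 = 3.50×10⁻³ Pa/m

3.5×10⁻³ Pa/m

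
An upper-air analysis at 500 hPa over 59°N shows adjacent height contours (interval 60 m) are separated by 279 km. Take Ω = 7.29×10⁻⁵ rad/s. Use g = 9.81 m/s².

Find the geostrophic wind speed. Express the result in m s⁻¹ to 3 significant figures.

16.9 m s⁻¹

Coriolis parameter at 59°N:
f = 2Ω sin φ = 2 × 7.29×10⁻⁵ × sin 59° = 1.25×10⁻⁴ s⁻¹
Height gradient: |∂Z/∂n| = 60 m / 279000 m = 2.15×10⁻⁴
On a pressure surface, geostrophic balance gives V_g = (g/f)|∂Z/∂n|:
V_g = 9.81 × 2.15×10⁻⁴ / 1.25×10⁻⁴ = 16.9 m/s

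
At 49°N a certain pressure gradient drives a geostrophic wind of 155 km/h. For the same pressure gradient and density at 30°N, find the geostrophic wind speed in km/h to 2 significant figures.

With the same pressure gradient and density, V_g ∝ 1/f ∝ 1/sin φ.
V₂ = V₁ · sin φ₁ / sin φ₂ = 155 × sin 49° / sin 30°
V₂ = 155 × 0.7547/0.5000 = 230 km/h

230 km/h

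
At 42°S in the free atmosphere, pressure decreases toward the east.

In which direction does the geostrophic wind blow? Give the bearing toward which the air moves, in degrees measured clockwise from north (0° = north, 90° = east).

000°

The pressure-gradient force points toward the east (bearing 090°).
Geostrophic balance: in the Southern Hemisphere the Coriolis force deflects motion to the left, so the geostrophic wind blows 90° to the left of the pressure-gradient force (low pressure on the right).
Rotating 090° by 90° counterclockwise gives 000° — the wind blows toward the north.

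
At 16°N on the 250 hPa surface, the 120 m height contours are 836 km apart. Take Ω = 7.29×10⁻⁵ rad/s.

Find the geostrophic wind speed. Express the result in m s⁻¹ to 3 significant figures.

Coriolis parameter at 16°N:
f = 2Ω sin φ = 2 × 7.29×10⁻⁵ × sin 16° = 4.02×10⁻⁵ s⁻¹
Height gradient: |∂Z/∂n| = 120 m / 836000 m = 1.44×10⁻⁴
On a pressure surface, geostrophic balance gives V_g = (g/f)|∂Z/∂n|:
V_g = 9.81 × 1.44×10⁻⁴ / 4.02×10⁻⁵ = 35.0 m/s

35.0 m s⁻¹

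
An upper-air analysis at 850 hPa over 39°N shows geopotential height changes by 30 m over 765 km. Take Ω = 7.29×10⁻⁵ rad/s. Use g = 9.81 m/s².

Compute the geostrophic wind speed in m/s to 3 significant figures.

Coriolis parameter at 39°N:
f = 2Ω sin φ = 2 × 7.29×10⁻⁵ × sin 39° = 9.18×10⁻⁵ s⁻¹
Height gradient: |∂Z/∂n| = 30 m / 765000 m = 3.92×10⁻⁵
On a pressure surface, geostrophic balance gives V_g = (g/f)|∂Z/∂n|:
V_g = 9.81 × 3.92×10⁻⁵ / 9.18×10⁻⁵ = 4.19 m/s

4.19 m/s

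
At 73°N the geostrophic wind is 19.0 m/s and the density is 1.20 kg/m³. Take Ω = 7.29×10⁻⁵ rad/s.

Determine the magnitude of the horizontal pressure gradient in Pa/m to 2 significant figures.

Coriolis parameter at 73°N:
f = 2Ω sin φ = 2 × 7.29×10⁻⁵ × sin 73° = 1.39×10⁻⁴ s⁻¹
Geostrophic balance rearranged: |∂P/∂n| = f ρ V_g
|∂P/∂n| = 1.39×10⁻⁴ × 1.20 × 19.0 = 3.18×10⁻³ Pa/m

3.2×10⁻³ Pa/m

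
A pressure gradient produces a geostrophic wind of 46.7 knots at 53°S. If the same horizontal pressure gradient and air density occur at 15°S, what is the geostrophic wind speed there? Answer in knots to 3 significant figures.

144 knots

With the same pressure gradient and density, V_g ∝ 1/f ∝ 1/sin φ.
V₂ = V₁ · sin φ₁ / sin φ₂ = 46.7 × sin 53° / sin 15°
V₂ = 46.7 × 0.7986/0.2588 = 144 knots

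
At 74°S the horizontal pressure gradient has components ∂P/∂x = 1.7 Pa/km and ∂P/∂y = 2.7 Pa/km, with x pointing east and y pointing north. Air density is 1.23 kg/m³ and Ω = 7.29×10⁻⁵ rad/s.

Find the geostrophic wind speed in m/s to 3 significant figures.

18.5 m/s

Coriolis parameter at 74°S:
f = 2Ω sin φ = 2 × 7.29×10⁻⁵ × sin 74° = 1.40×10⁻⁴ s⁻¹
In the Southern Hemisphere f is negative: f = −1.40×10⁻⁴ s⁻¹.
Component geostrophic relations (x east, y north):
u_g = −(1/(fρ)) ∂P/∂y,  v_g = (1/(fρ)) ∂P/∂x
u_g = −(2.7×10⁻³)/(−1.40×10⁻⁴ × 1.23) = 15.7 m/s;  v_g = (1.7×10⁻³)/(−1.40×10⁻⁴ × 1.23) = −9.86 m/s
|V_g| = √(u_g² + v_g²) = 18.5 m/s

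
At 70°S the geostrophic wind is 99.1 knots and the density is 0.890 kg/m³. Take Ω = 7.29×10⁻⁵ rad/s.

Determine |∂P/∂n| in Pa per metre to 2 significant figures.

6.2×10⁻³ Pa/m

Coriolis parameter at 70°S:
f = 2Ω sin φ = 2 × 7.29×10⁻⁵ × sin 70° = 1.37×10⁻⁴ s⁻¹
Wind speed in SI: 99.1 knots = 51.0 m/s
Geostrophic balance rearranged: |∂P/∂n| = f ρ V_g
|∂P/∂n| = 1.37×10⁻⁴ × 0.890 × 51.0 = 6.22×10⁻³ Pa/m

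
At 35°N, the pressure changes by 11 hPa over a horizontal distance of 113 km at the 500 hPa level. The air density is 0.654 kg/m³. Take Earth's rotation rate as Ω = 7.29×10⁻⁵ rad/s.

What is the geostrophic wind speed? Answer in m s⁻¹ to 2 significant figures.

Coriolis parameter at 35°N:
f = 2Ω sin φ = 2 × 7.29×10⁻⁵ × sin 35° = 8.36×10⁻⁵ s⁻¹
Pressure gradient: |∂P/∂n| = 1100 Pa / 113000 m = 9.73×10⁻³ Pa/m
Geostrophic balance (pressure-gradient force = Coriolis force):
V_g = (1/(fρ)) |∂P/∂n| = 9.73×10⁻³ / (8.36×10⁻⁵ × 0.654) = 178 m/s

180 m s⁻¹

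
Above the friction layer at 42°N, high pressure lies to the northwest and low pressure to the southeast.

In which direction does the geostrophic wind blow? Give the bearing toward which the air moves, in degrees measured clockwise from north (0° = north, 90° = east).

225°

The pressure-gradient force points toward the southeast (bearing 135°).
Geostrophic balance: in the Northern Hemisphere the Coriolis force deflects motion to the right, so the geostrophic wind blows 90° to the right of the pressure-gradient force (low pressure on the left).
Rotating 135° by 90° clockwise gives 225° — the wind blows toward the southwest.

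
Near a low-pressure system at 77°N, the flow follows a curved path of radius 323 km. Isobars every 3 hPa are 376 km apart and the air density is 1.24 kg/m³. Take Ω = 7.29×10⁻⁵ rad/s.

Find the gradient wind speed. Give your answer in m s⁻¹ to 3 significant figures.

4.15 m s⁻¹

Coriolis parameter at 77°N:
f = 2Ω sin φ = 2 × 7.29×10⁻⁵ × sin 77° = 1.42×10⁻⁴ s⁻¹
Pressure gradient: |∂P/∂n| = 300 Pa / 376000 m = 7.98×10⁻⁴ Pa/m
Geostrophic speed: V_g = |∂P/∂n|/(fρ) = 7.98×10⁻⁴/(1.42×10⁻⁴ × 1.24) = 4.53 m/s
Around a low, centrifugal force acts outward with Coriolis, so pressure-gradient force balances both:
(1/ρ)|∂P/∂n| = fV + V²/R  →  V² + fR·V − fR·V_g = 0
With fR = 1.42×10⁻⁴ × 323×10³ m = 45.9 m/s:
V = [−fR + √((fR)² + 4 fR V_g)]/2 = [−45.9 + √(45.9² + 4×45.9×4.53)]/2 = 4.15 m/s
Subgeostrophic (V < V_g = 4.53 m/s), as expected around a low.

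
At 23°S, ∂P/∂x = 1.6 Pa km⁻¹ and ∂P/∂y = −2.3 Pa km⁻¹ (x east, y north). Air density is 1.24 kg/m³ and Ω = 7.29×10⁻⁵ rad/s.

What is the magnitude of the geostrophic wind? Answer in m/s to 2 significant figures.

40 m/s

Coriolis parameter at 23°S:
f = 2Ω sin φ = 2 × 7.29×10⁻⁵ × sin 23° = 5.70×10⁻⁵ s⁻¹
In the Southern Hemisphere f is negative: f = −5.70×10⁻⁵ s⁻¹.
Component geostrophic relations (x east, y north):
u_g = −(1/(fρ)) ∂P/∂y,  v_g = (1/(fρ)) ∂P/∂x
u_g = −(−2.3×10⁻³)/(−5.70×10⁻⁵ × 1.24) = −32.6 m/s;  v_g = (1.6×10⁻³)/(−5.70×10⁻⁵ × 1.24) = −22.6 m/s
|V_g| = √(u_g² + v_g²) = 39.7 m/s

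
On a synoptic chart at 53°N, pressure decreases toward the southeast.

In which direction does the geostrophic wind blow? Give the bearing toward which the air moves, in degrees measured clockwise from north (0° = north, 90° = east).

The pressure-gradient force points toward the southeast (bearing 135°).
Geostrophic balance: in the Northern Hemisphere the Coriolis force deflects motion to the right, so the geostrophic wind blows 90° to the right of the pressure-gradient force (low pressure on the left).
Rotating 135° by 90° clockwise gives 225° — the wind blows toward the southwest.

225°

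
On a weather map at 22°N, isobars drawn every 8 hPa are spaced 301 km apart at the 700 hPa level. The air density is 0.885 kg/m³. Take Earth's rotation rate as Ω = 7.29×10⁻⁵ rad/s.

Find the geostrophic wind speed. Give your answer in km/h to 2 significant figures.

200 km/h

Coriolis parameter at 22°N:
f = 2Ω sin φ = 2 × 7.29×10⁻⁵ × sin 22° = 5.46×10⁻⁵ s⁻¹
Pressure gradient: |∂P/∂n| = 800 Pa / 301000 m = 2.66×10⁻³ Pa/m
Geostrophic balance (pressure-gradient force = Coriolis force):
V_g = (1/(fρ)) |∂P/∂n| = 2.66×10⁻³ / (5.46×10⁻⁵ × 0.885) = 55.0 m/s
Converting: 55.0 m/s × 3.6 = 200 km/h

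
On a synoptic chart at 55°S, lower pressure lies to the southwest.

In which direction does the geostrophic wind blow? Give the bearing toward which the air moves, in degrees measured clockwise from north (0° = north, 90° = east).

The pressure-gradient force points toward the southwest (bearing 225°).
Geostrophic balance: in the Southern Hemisphere the Coriolis force deflects motion to the left, so the geostrophic wind blows 90° to the left of the pressure-gradient force (low pressure on the right).
Rotating 225° by 90° counterclockwise gives 135° — the wind blows toward the southeast.

135°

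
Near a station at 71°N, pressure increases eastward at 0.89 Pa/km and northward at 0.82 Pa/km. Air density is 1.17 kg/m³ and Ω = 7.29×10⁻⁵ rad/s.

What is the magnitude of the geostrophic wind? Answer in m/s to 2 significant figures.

Coriolis parameter at 71°N:
f = 2Ω sin φ = 2 × 7.29×10⁻⁵ × sin 71° = 1.38×10⁻⁴ s⁻¹
Component geostrophic relations (x east, y north):
u_g = −(1/(fρ)) ∂P/∂y,  v_g = (1/(fρ)) ∂P/∂x
u_g = −(0.82×10⁻³)/(1.38×10⁻⁴ × 1.17) = −5.08 m/s;  v_g = (0.89×10⁻³)/(1.38×10⁻⁴ × 1.17) = 5.52 m/s
|V_g| = √(u_g² + v_g²) = 7.50 m/s

7.5 m/s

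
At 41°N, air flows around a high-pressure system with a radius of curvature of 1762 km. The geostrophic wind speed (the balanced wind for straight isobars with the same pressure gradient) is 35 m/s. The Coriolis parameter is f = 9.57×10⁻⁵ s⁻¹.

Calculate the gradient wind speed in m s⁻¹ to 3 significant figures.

Around a high, pressure-gradient force acts outward with centrifugal, so Coriolis balances both:
fV = (1/ρ)|∂P/∂n| + V²/R  →  V² − fR·V + fR·V_g = 0
With fR = 9.57×10⁻⁵ × 1762×10³ m = 169 m/s:
V = [fR − √((fR)² − 4 fR V_g)]/2 = [169 − √(169² − 4×169×35)]/2 = 49.6 m/s
Supergeostrophic (V > V_g = 35 m/s), as expected around a high.

49.6 m s⁻¹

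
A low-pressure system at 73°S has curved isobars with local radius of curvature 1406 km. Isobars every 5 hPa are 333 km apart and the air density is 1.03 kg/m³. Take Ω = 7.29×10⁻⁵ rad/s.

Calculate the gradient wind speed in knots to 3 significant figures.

19.3 knots

Coriolis parameter at 73°S:
f = 2Ω sin φ = 2 × 7.29×10⁻⁵ × sin 73° = 1.39×10⁻⁴ s⁻¹
Pressure gradient: |∂P/∂n| = 500 Pa / 333000 m = 1.50×10⁻³ Pa/m
Geostrophic speed: V_g = |∂P/∂n|/(fρ) = 1.50×10⁻³/(1.39×10⁻⁴ × 1.03) = 10.5 m/s
Around a low, centrifugal force acts outward with Coriolis, so pressure-gradient force balances both:
(1/ρ)|∂P/∂n| = fV + V²/R  →  V² + fR·V − fR·V_g = 0
With fR = 1.39×10⁻⁴ × 1406×10³ m = 196 m/s:
V = [−fR + √((fR)² + 4 fR V_g)]/2 = [−196 + √(196² + 4×196×10.5)]/2 = 9.95 m/s
Subgeostrophic (V < V_g = 10.5 m/s), as expected around a low.
Converting: 9.95 m/s × 1.944 = 19.3 knots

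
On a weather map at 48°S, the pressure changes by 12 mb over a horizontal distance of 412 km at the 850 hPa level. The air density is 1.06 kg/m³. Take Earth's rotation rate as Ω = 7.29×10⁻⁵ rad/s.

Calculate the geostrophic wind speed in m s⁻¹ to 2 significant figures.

25 m s⁻¹

Coriolis parameter at 48°S:
f = 2Ω sin φ = 2 × 7.29×10⁻⁵ × sin 48° = 1.08×10⁻⁴ s⁻¹
Pressure gradient: |∂P/∂n| = 1200 Pa / 412000 m = 2.91×10⁻³ Pa/m
Geostrophic balance (pressure-gradient force = Coriolis force):
V_g = (1/(fρ)) |∂P/∂n| = 2.91×10⁻³ / (1.08×10⁻⁴ × 1.06) = 25.4 m/s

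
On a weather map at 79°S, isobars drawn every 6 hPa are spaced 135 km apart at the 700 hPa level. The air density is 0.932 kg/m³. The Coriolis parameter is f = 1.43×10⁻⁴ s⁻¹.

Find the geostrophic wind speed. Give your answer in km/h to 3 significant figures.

Pressure gradient: |∂P/∂n| = 600 Pa / 135000 m = 4.44×10⁻³ Pa/m
Geostrophic balance (pressure-gradient force = Coriolis force):
V_g = (1/(fρ)) |∂P/∂n| = 4.44×10⁻³ / (1.43×10⁻⁴ × 0.932) = 33.3 m/s
Converting: 33.3 m/s × 3.6 = 120 km/h

120 km/h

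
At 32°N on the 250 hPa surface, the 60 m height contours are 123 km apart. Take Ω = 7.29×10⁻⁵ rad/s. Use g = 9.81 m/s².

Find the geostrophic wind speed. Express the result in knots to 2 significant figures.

Coriolis parameter at 32°N:
f = 2Ω sin φ = 2 × 7.29×10⁻⁵ × sin 32° = 7.73×10⁻⁵ s⁻¹
Height gradient: |∂Z/∂n| = 60 m / 123000 m = 4.88×10⁻⁴
On a pressure surface, geostrophic balance gives V_g = (g/f)|∂Z/∂n|:
V_g = 9.81 × 4.88×10⁻⁴ / 7.73×10⁻⁵ = 61.9 m/s
Converting: 61.9 m/s × 1.944 = 120 knots

120 knots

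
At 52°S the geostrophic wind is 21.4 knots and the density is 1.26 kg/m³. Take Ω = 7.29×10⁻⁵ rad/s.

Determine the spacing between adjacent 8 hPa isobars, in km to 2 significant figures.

500 km

Coriolis parameter at 52°S:
f = 2Ω sin φ = 2 × 7.29×10⁻⁵ × sin 52° = 1.15×10⁻⁴ s⁻¹
Wind speed in SI: 21.4 knots = 11.0 m/s
Geostrophic balance rearranged: |∂P/∂n| = f ρ V_g
|∂P/∂n| = 1.15×10⁻⁴ × 1.26 × 11.0 = 1.59×10⁻³ Pa/m
Isobar spacing: Δn = ΔP/|∂P/∂n| = 800 Pa / 1.59×10⁻³ Pa/m = 501970 m ≈ 500 km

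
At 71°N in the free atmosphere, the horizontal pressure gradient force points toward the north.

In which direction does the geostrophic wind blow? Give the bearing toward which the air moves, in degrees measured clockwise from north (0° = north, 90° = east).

The pressure-gradient force points toward the north (bearing 000°).
Geostrophic balance: in the Northern Hemisphere the Coriolis force deflects motion to the right, so the geostrophic wind blows 90° to the right of the pressure-gradient force (low pressure on the left).
Rotating 000° by 90° clockwise gives 090° — the wind blows toward the east.

090°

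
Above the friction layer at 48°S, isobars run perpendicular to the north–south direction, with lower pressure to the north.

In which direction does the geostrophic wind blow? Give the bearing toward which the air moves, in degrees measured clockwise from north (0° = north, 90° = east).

270°

The pressure-gradient force points toward the north (bearing 000°).
Geostrophic balance: in the Southern Hemisphere the Coriolis force deflects motion to the left, so the geostrophic wind blows 90° to the left of the pressure-gradient force (low pressure on the right).
Rotating 000° by 90° counterclockwise gives 270° — the wind blows toward the west.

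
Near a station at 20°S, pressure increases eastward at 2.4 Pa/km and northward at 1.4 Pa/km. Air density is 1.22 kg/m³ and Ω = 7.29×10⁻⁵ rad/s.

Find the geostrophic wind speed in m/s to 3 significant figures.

45.7 m/s

Coriolis parameter at 20°S:
f = 2Ω sin φ = 2 × 7.29×10⁻⁵ × sin 20° = 4.99×10⁻⁵ s⁻¹
In the Southern Hemisphere f is negative: f = −4.99×10⁻⁵ s⁻¹.
Component geostrophic relations (x east, y north):
u_g = −(1/(fρ)) ∂P/∂y,  v_g = (1/(fρ)) ∂P/∂x
u_g = −(1.4×10⁻³)/(−4.99×10⁻⁵ × 1.22) = 23.0 m/s;  v_g = (2.4×10⁻³)/(−4.99×10⁻⁵ × 1.22) = −39.4 m/s
|V_g| = √(u_g² + v_g²) = 45.7 m/s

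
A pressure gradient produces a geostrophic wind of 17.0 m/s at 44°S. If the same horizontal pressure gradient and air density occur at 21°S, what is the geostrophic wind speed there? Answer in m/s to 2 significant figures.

33 m/s

With the same pressure gradient and density, V_g ∝ 1/f ∝ 1/sin φ.
V₂ = V₁ · sin φ₁ / sin φ₂ = 17.0 × sin 44° / sin 21°
V₂ = 17.0 × 0.6947/0.3584 = 33 m/s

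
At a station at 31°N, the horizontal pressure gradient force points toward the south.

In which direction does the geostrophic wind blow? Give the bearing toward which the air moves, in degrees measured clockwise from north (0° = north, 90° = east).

The pressure-gradient force points toward the south (bearing 180°).
Geostrophic balance: in the Northern Hemisphere the Coriolis force deflects motion to the right, so the geostrophic wind blows 90° to the right of the pressure-gradient force (low pressure on the left).
Rotating 180° by 90° clockwise gives 270° — the wind blows toward the west.

270°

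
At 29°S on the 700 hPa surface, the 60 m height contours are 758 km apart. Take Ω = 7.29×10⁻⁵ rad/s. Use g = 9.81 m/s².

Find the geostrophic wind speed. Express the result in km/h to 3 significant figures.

39.5 km/h

Coriolis parameter at 29°S:
f = 2Ω sin φ = 2 × 7.29×10⁻⁵ × sin 29° = 7.07×10⁻⁵ s⁻¹
Height gradient: |∂Z/∂n| = 60 m / 758000 m = 7.92×10⁻⁵
On a pressure surface, geostrophic balance gives V_g = (g/f)|∂Z/∂n|:
V_g = 9.81 × 7.92×10⁻⁵ / 7.07×10⁻⁵ = 11.0 m/s
Converting: 11.0 m/s × 3.6 = 39.5 km/h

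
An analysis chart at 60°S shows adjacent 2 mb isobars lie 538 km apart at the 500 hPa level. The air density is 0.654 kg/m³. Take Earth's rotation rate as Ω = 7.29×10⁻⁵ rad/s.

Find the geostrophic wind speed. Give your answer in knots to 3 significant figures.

8.75 knots

Coriolis parameter at 60°S:
f = 2Ω sin φ = 2 × 7.29×10⁻⁵ × sin 60° = 1.26×10⁻⁴ s⁻¹
Pressure gradient: |∂P/∂n| = 200 Pa / 538000 m = 3.72×10⁻⁴ Pa/m
Geostrophic balance (pressure-gradient force = Coriolis force):
V_g = (1/(fρ)) |∂P/∂n| = 3.72×10⁻⁴ / (1.26×10⁻⁴ × 0.654) = 4.50 m/s
Converting: 4.50 m/s × 1.944 = 8.75 knots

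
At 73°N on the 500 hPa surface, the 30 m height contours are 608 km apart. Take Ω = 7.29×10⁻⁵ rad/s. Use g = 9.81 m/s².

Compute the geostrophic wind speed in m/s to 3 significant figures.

Coriolis parameter at 73°N:
f = 2Ω sin φ = 2 × 7.29×10⁻⁵ × sin 73° = 1.39×10⁻⁴ s⁻¹
Height gradient: |∂Z/∂n| = 30 m / 608000 m = 4.93×10⁻⁵
On a pressure surface, geostrophic balance gives V_g = (g/f)|∂Z/∂n|:
V_g = 9.81 × 4.93×10⁻⁵ / 1.39×10⁻⁴ = 3.47 m/s

3.47 m/s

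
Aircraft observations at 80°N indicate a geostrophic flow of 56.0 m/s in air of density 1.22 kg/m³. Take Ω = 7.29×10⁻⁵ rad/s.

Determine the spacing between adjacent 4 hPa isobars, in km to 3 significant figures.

Coriolis parameter at 80°N:
f = 2Ω sin φ = 2 × 7.29×10⁻⁵ × sin 80° = 1.44×10⁻⁴ s⁻¹
Geostrophic balance rearranged: |∂P/∂n| = f ρ V_g
|∂P/∂n| = 1.44×10⁻⁴ × 1.22 × 56.0 = 9.81×10⁻³ Pa/m
Isobar spacing: Δn = ΔP/|∂P/∂n| = 400 Pa / 9.81×10⁻³ Pa/m = 40776 m ≈ 40.8 km

40.8 km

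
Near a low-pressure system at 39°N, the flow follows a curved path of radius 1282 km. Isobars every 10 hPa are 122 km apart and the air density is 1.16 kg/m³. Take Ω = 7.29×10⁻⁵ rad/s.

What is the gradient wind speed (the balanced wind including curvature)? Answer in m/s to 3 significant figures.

Coriolis parameter at 39°N:
f = 2Ω sin φ = 2 × 7.29×10⁻⁵ × sin 39° = 9.18×10⁻⁵ s⁻¹
Pressure gradient: |∂P/∂n| = 1000 Pa / 122000 m = 8.20×10⁻³ Pa/m
Geostrophic speed: V_g = |∂P/∂n|/(fρ) = 8.20×10⁻³/(9.18×10⁻⁵ × 1.16) = 77.0 m/s
Around a low, centrifugal force acts outward with Coriolis, so pressure-gradient force balances both:
(1/ρ)|∂P/∂n| = fV + V²/R  →  V² + fR·V − fR·V_g = 0
With fR = 9.18×10⁻⁵ × 1282×10³ m = 118 m/s:
V = [−fR + √((fR)² + 4 fR V_g)]/2 = [−118 + √(118² + 4×118×77)]/2 = 53.1 m/s
Subgeostrophic (V < V_g = 77 m/s), as expected around a low.

53.1 m/s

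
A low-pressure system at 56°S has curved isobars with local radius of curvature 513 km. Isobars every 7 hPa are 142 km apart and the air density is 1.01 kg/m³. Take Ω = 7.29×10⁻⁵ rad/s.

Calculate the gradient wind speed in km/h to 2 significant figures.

Coriolis parameter at 56°S:
f = 2Ω sin φ = 2 × 7.29×10⁻⁵ × sin 56° = 1.21×10⁻⁴ s⁻¹
Pressure gradient: |∂P/∂n| = 700 Pa / 142000 m = 4.93×10⁻³ Pa/m
Geostrophic speed: V_g = |∂P/∂n|/(fρ) = 4.93×10⁻³/(1.21×10⁻⁴ × 1.01) = 40.4 m/s
Around a low, centrifugal force acts outward with Coriolis, so pressure-gradient force balances both:
(1/ρ)|∂P/∂n| = fV + V²/R  →  V² + fR·V − fR·V_g = 0
With fR = 1.21×10⁻⁴ × 513×10³ m = 62.0 m/s:
V = [−fR + √((fR)² + 4 fR V_g)]/2 = [−62.0 + √(62.0² + 4×62.0×40.4)]/2 = 27.9 m/s
Subgeostrophic (V < V_g = 40.4 m/s), as expected around a low.
Converting: 27.9 m/s × 3.6 = 100 km/h

100 km/h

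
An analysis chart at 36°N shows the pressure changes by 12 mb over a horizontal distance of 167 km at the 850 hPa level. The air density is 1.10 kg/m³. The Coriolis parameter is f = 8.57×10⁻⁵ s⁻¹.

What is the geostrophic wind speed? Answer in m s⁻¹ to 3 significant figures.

76.2 m s⁻¹

Pressure gradient: |∂P/∂n| = 1200 Pa / 167000 m = 7.19×10⁻³ Pa/m
Geostrophic balance (pressure-gradient force = Coriolis force):
V_g = (1/(fρ)) |∂P/∂n| = 7.19×10⁻³ / (8.57×10⁻⁵ × 1.10) = 76.2 m/s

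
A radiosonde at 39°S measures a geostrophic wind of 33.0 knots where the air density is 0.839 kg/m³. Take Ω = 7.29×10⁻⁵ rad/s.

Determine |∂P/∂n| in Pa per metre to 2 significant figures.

1.3×10⁻³ Pa/m

Coriolis parameter at 39°S:
f = 2Ω sin φ = 2 × 7.29×10⁻⁵ × sin 39° = 9.18×10⁻⁵ s⁻¹
Wind speed in SI: 33.0 knots = 17.0 m/s
Geostrophic balance rearranged: |∂P/∂n| = f ρ V_g
|∂P/∂n| = 9.18×10⁻⁵ × 0.839 × 17.0 = 1.31×10⁻³ Pa/m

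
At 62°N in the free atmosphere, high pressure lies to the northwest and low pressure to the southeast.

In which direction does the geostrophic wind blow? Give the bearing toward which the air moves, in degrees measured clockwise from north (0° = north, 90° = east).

225°

The pressure-gradient force points toward the southeast (bearing 135°).
Geostrophic balance: in the Northern Hemisphere the Coriolis force deflects motion to the right, so the geostrophic wind blows 90° to the right of the pressure-gradient force (low pressure on the left).
Rotating 135° by 90° clockwise gives 225° — the wind blows toward the southwest.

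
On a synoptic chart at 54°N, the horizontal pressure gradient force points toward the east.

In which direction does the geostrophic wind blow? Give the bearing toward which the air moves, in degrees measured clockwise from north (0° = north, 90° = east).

The pressure-gradient force points toward the east (bearing 090°).
Geostrophic balance: in the Northern Hemisphere the Coriolis force deflects motion to the right, so the geostrophic wind blows 90° to the right of the pressure-gradient force (low pressure on the left).
Rotating 090° by 90° clockwise gives 180° — the wind blows toward the south.

180°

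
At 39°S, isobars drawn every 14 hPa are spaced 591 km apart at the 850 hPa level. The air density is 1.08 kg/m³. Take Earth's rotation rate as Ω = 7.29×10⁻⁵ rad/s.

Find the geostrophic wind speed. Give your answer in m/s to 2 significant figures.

Coriolis parameter at 39°S:
f = 2Ω sin φ = 2 × 7.29×10⁻⁵ × sin 39° = 9.18×10⁻⁵ s⁻¹
Pressure gradient: |∂P/∂n| = 1400 Pa / 591000 m = 2.37×10⁻³ Pa/m
Geostrophic balance (pressure-gradient force = Coriolis force):
V_g = (1/(fρ)) |∂P/∂n| = 2.37×10⁻³ / (9.18×10⁻⁵ × 1.08) = 23.9 m/s

24 m/s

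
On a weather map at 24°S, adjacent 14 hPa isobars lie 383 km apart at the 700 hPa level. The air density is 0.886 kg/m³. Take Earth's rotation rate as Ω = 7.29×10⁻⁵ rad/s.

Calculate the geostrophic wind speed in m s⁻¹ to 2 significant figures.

Coriolis parameter at 24°S:
f = 2Ω sin φ = 2 × 7.29×10⁻⁵ × sin 24° = 5.93×10⁻⁵ s⁻¹
Pressure gradient: |∂P/∂n| = 1400 Pa / 383000 m = 3.66×10⁻³ Pa/m
Geostrophic balance (pressure-gradient force = Coriolis force):
V_g = (1/(fρ)) |∂P/∂n| = 3.66×10⁻³ / (5.93×10⁻⁵ × 0.886) = 69.6 m/s

70 m s⁻¹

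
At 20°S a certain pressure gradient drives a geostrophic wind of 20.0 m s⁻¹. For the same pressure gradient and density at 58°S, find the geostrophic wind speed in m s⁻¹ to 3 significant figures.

8.07 m s⁻¹

With the same pressure gradient and density, V_g ∝ 1/f ∝ 1/sin φ.
V₂ = V₁ · sin φ₁ / sin φ₂ = 20.0 × sin 20° / sin 58°
V₂ = 20.0 × 0.3420/0.8480 = 8.07 m s⁻¹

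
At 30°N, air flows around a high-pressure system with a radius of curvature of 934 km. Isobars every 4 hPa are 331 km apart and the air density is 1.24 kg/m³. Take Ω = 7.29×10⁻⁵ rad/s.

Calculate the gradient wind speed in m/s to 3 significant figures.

Coriolis parameter at 30°N:
f = 2Ω sin φ = 2 × 7.29×10⁻⁵ × sin 30° = 7.29×10⁻⁵ s⁻¹
Pressure gradient: |∂P/∂n| = 400 Pa / 331000 m = 1.21×10⁻³ Pa/m
Geostrophic speed: V_g = |∂P/∂n|/(fρ) = 1.21×10⁻³/(7.29×10⁻⁵ × 1.24) = 13.4 m/s
Around a high, pressure-gradient force acts outward with centrifugal, so Coriolis balances both:
fV = (1/ρ)|∂P/∂n| + V²/R  →  V² − fR·V + fR·V_g = 0
With fR = 7.29×10⁻⁵ × 934×10³ m = 68.1 m/s:
V = [fR − √((fR)² − 4 fR V_g)]/2 = [68.1 − √(68.1² − 4×68.1×13.4)]/2 = 18.3 m/s
Supergeostrophic (V > V_g = 13.4 m/s), as expected around a high.

18.3 m/s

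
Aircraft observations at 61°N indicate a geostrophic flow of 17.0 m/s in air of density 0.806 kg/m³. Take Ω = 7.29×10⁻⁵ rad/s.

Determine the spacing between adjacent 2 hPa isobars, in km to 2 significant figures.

Coriolis parameter at 61°N:
f = 2Ω sin φ = 2 × 7.29×10⁻⁵ × sin 61° = 1.28×10⁻⁴ s⁻¹
Geostrophic balance rearranged: |∂P/∂n| = f ρ V_g
|∂P/∂n| = 1.28×10⁻⁴ × 0.806 × 17.0 = 1.75×10⁻³ Pa/m
Isobar spacing: Δn = ΔP/|∂P/∂n| = 200 Pa / 1.75×10⁻³ Pa/m = 114464 m ≈ 110 km

110 km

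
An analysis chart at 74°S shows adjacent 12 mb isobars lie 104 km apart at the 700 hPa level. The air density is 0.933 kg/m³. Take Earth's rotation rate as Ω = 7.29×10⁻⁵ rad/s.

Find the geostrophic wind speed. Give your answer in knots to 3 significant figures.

Coriolis parameter at 74°S:
f = 2Ω sin φ = 2 × 7.29×10⁻⁵ × sin 74° = 1.40×10⁻⁴ s⁻¹
Pressure gradient: |∂P/∂n| = 1200 Pa / 104000 m = 1.15×10⁻² Pa/m
Geostrophic balance (pressure-gradient force = Coriolis force):
V_g = (1/(fρ)) |∂P/∂n| = 1.15×10⁻² / (1.40×10⁻⁴ × 0.933) = 88.2 m/s
Converting: 88.2 m/s × 1.944 = 172 knots

172 knots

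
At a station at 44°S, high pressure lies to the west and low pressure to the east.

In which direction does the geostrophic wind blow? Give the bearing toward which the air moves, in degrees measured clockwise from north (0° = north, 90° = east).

The pressure-gradient force points toward the east (bearing 090°).
Geostrophic balance: in the Southern Hemisphere the Coriolis force deflects motion to the left, so the geostrophic wind blows 90° to the left of the pressure-gradient force (low pressure on the right).
Rotating 090° by 90° counterclockwise gives 000° — the wind blows toward the north.

000°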